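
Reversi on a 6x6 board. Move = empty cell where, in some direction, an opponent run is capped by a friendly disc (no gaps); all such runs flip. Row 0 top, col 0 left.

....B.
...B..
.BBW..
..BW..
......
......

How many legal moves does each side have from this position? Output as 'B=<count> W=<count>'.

Answer: B=5 W=5

Derivation:
-- B to move --
(1,2): no bracket -> illegal
(1,4): flips 1 -> legal
(2,4): flips 1 -> legal
(3,4): flips 1 -> legal
(4,2): no bracket -> illegal
(4,3): flips 2 -> legal
(4,4): flips 1 -> legal
B mobility = 5
-- W to move --
(0,2): no bracket -> illegal
(0,3): flips 1 -> legal
(0,5): no bracket -> illegal
(1,0): no bracket -> illegal
(1,1): flips 1 -> legal
(1,2): no bracket -> illegal
(1,4): no bracket -> illegal
(1,5): no bracket -> illegal
(2,0): flips 2 -> legal
(2,4): no bracket -> illegal
(3,0): no bracket -> illegal
(3,1): flips 1 -> legal
(4,1): flips 1 -> legal
(4,2): no bracket -> illegal
(4,3): no bracket -> illegal
W mobility = 5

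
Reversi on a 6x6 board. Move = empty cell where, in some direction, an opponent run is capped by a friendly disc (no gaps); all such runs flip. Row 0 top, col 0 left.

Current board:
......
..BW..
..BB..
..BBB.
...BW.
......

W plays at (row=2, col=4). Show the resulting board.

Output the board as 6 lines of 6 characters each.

Place W at (2,4); scan 8 dirs for brackets.
Dir NW: first cell 'W' (not opp) -> no flip
Dir N: first cell '.' (not opp) -> no flip
Dir NE: first cell '.' (not opp) -> no flip
Dir W: opp run (2,3) (2,2), next='.' -> no flip
Dir E: first cell '.' (not opp) -> no flip
Dir SW: opp run (3,3), next='.' -> no flip
Dir S: opp run (3,4) capped by W -> flip
Dir SE: first cell '.' (not opp) -> no flip
All flips: (3,4)

Answer: ......
..BW..
..BBW.
..BBW.
...BW.
......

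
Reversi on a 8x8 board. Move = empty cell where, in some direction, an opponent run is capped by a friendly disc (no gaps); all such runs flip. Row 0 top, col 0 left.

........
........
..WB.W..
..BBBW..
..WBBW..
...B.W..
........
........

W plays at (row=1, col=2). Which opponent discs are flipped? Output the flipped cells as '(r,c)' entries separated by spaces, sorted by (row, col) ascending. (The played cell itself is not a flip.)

Dir NW: first cell '.' (not opp) -> no flip
Dir N: first cell '.' (not opp) -> no flip
Dir NE: first cell '.' (not opp) -> no flip
Dir W: first cell '.' (not opp) -> no flip
Dir E: first cell '.' (not opp) -> no flip
Dir SW: first cell '.' (not opp) -> no flip
Dir S: first cell 'W' (not opp) -> no flip
Dir SE: opp run (2,3) (3,4) capped by W -> flip

Answer: (2,3) (3,4)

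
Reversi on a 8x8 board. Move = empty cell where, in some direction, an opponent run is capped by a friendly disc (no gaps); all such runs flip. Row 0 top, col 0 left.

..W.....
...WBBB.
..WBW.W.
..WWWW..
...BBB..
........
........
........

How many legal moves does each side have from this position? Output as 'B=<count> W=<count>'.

Answer: B=10 W=10

Derivation:
-- B to move --
(0,1): no bracket -> illegal
(0,3): flips 1 -> legal
(0,4): no bracket -> illegal
(1,1): flips 2 -> legal
(1,2): flips 1 -> legal
(1,7): flips 2 -> legal
(2,1): flips 2 -> legal
(2,5): flips 3 -> legal
(2,7): no bracket -> illegal
(3,1): no bracket -> illegal
(3,6): flips 1 -> legal
(3,7): flips 1 -> legal
(4,1): flips 1 -> legal
(4,2): flips 2 -> legal
(4,6): no bracket -> illegal
B mobility = 10
-- W to move --
(0,3): no bracket -> illegal
(0,4): flips 2 -> legal
(0,5): flips 2 -> legal
(0,6): flips 2 -> legal
(0,7): no bracket -> illegal
(1,2): flips 1 -> legal
(1,7): flips 3 -> legal
(2,5): no bracket -> illegal
(2,7): no bracket -> illegal
(3,6): no bracket -> illegal
(4,2): no bracket -> illegal
(4,6): no bracket -> illegal
(5,2): flips 1 -> legal
(5,3): flips 2 -> legal
(5,4): flips 2 -> legal
(5,5): flips 2 -> legal
(5,6): flips 1 -> legal
W mobility = 10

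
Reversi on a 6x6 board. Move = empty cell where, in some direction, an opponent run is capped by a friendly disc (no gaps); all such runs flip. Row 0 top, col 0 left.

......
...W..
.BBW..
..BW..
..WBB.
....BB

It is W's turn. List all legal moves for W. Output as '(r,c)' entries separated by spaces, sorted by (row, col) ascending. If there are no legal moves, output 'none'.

Answer: (1,1) (1,2) (2,0) (3,1) (4,1) (4,5) (5,3)

Derivation:
(1,0): no bracket -> illegal
(1,1): flips 1 -> legal
(1,2): flips 2 -> legal
(2,0): flips 2 -> legal
(3,0): no bracket -> illegal
(3,1): flips 2 -> legal
(3,4): no bracket -> illegal
(3,5): no bracket -> illegal
(4,1): flips 1 -> legal
(4,5): flips 2 -> legal
(5,2): no bracket -> illegal
(5,3): flips 1 -> legal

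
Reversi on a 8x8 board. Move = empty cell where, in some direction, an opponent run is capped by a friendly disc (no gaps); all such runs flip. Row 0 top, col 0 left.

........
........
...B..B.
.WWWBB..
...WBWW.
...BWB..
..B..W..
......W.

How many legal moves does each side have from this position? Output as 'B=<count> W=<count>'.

Answer: B=11 W=11

Derivation:
-- B to move --
(2,0): no bracket -> illegal
(2,1): no bracket -> illegal
(2,2): flips 1 -> legal
(2,4): no bracket -> illegal
(3,0): flips 3 -> legal
(3,6): no bracket -> illegal
(3,7): flips 1 -> legal
(4,0): no bracket -> illegal
(4,1): flips 1 -> legal
(4,2): flips 1 -> legal
(4,7): flips 2 -> legal
(5,2): flips 1 -> legal
(5,6): flips 1 -> legal
(5,7): flips 1 -> legal
(6,3): no bracket -> illegal
(6,4): flips 1 -> legal
(6,6): no bracket -> illegal
(6,7): no bracket -> illegal
(7,4): no bracket -> illegal
(7,5): flips 1 -> legal
(7,7): no bracket -> illegal
B mobility = 11
-- W to move --
(1,2): flips 2 -> legal
(1,3): flips 1 -> legal
(1,4): flips 1 -> legal
(1,5): no bracket -> illegal
(1,6): no bracket -> illegal
(1,7): no bracket -> illegal
(2,2): no bracket -> illegal
(2,4): flips 3 -> legal
(2,5): flips 2 -> legal
(2,7): no bracket -> illegal
(3,6): flips 2 -> legal
(3,7): no bracket -> illegal
(4,2): no bracket -> illegal
(5,1): no bracket -> illegal
(5,2): flips 1 -> legal
(5,6): flips 1 -> legal
(6,1): no bracket -> illegal
(6,3): flips 1 -> legal
(6,4): flips 1 -> legal
(6,6): flips 2 -> legal
(7,1): no bracket -> illegal
(7,2): no bracket -> illegal
(7,3): no bracket -> illegal
W mobility = 11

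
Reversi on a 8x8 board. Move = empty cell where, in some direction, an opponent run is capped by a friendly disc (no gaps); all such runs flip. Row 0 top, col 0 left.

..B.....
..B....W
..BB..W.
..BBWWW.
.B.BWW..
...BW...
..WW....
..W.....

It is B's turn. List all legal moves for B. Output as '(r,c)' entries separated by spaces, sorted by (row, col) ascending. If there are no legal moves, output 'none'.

(0,6): no bracket -> illegal
(0,7): no bracket -> illegal
(1,5): no bracket -> illegal
(1,6): no bracket -> illegal
(2,4): no bracket -> illegal
(2,5): flips 1 -> legal
(2,7): no bracket -> illegal
(3,7): flips 3 -> legal
(4,6): flips 2 -> legal
(4,7): no bracket -> illegal
(5,1): no bracket -> illegal
(5,2): no bracket -> illegal
(5,5): flips 2 -> legal
(5,6): flips 2 -> legal
(6,1): no bracket -> illegal
(6,4): no bracket -> illegal
(6,5): flips 1 -> legal
(7,1): flips 1 -> legal
(7,3): flips 1 -> legal
(7,4): no bracket -> illegal

Answer: (2,5) (3,7) (4,6) (5,5) (5,6) (6,5) (7,1) (7,3)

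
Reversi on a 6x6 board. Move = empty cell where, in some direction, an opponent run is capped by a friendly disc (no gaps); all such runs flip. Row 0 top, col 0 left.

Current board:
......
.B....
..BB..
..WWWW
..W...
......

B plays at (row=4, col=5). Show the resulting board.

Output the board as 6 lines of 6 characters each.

Place B at (4,5); scan 8 dirs for brackets.
Dir NW: opp run (3,4) capped by B -> flip
Dir N: opp run (3,5), next='.' -> no flip
Dir NE: edge -> no flip
Dir W: first cell '.' (not opp) -> no flip
Dir E: edge -> no flip
Dir SW: first cell '.' (not opp) -> no flip
Dir S: first cell '.' (not opp) -> no flip
Dir SE: edge -> no flip
All flips: (3,4)

Answer: ......
.B....
..BB..
..WWBW
..W..B
......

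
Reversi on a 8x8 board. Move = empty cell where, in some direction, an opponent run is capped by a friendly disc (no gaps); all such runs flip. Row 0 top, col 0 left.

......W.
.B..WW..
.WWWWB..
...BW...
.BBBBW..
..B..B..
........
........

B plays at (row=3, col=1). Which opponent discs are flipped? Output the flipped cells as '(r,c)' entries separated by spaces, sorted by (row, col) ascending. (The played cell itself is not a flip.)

Dir NW: first cell '.' (not opp) -> no flip
Dir N: opp run (2,1) capped by B -> flip
Dir NE: opp run (2,2), next='.' -> no flip
Dir W: first cell '.' (not opp) -> no flip
Dir E: first cell '.' (not opp) -> no flip
Dir SW: first cell '.' (not opp) -> no flip
Dir S: first cell 'B' (not opp) -> no flip
Dir SE: first cell 'B' (not opp) -> no flip

Answer: (2,1)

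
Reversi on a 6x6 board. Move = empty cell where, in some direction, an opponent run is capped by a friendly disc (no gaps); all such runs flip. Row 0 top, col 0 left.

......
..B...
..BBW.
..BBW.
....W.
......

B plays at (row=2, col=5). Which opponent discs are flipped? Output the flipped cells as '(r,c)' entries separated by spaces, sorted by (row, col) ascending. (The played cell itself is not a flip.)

Answer: (2,4)

Derivation:
Dir NW: first cell '.' (not opp) -> no flip
Dir N: first cell '.' (not opp) -> no flip
Dir NE: edge -> no flip
Dir W: opp run (2,4) capped by B -> flip
Dir E: edge -> no flip
Dir SW: opp run (3,4), next='.' -> no flip
Dir S: first cell '.' (not opp) -> no flip
Dir SE: edge -> no flip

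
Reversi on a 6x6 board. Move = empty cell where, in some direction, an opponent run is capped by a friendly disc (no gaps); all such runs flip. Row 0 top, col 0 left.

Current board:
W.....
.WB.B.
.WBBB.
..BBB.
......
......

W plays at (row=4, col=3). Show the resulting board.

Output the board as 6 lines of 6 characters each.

Place W at (4,3); scan 8 dirs for brackets.
Dir NW: opp run (3,2) capped by W -> flip
Dir N: opp run (3,3) (2,3), next='.' -> no flip
Dir NE: opp run (3,4), next='.' -> no flip
Dir W: first cell '.' (not opp) -> no flip
Dir E: first cell '.' (not opp) -> no flip
Dir SW: first cell '.' (not opp) -> no flip
Dir S: first cell '.' (not opp) -> no flip
Dir SE: first cell '.' (not opp) -> no flip
All flips: (3,2)

Answer: W.....
.WB.B.
.WBBB.
..WBB.
...W..
......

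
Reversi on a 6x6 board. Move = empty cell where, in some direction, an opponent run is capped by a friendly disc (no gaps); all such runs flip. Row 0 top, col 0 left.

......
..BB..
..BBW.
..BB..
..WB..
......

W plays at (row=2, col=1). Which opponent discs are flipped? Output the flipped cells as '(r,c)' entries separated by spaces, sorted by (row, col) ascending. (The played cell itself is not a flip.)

Dir NW: first cell '.' (not opp) -> no flip
Dir N: first cell '.' (not opp) -> no flip
Dir NE: opp run (1,2), next='.' -> no flip
Dir W: first cell '.' (not opp) -> no flip
Dir E: opp run (2,2) (2,3) capped by W -> flip
Dir SW: first cell '.' (not opp) -> no flip
Dir S: first cell '.' (not opp) -> no flip
Dir SE: opp run (3,2) (4,3), next='.' -> no flip

Answer: (2,2) (2,3)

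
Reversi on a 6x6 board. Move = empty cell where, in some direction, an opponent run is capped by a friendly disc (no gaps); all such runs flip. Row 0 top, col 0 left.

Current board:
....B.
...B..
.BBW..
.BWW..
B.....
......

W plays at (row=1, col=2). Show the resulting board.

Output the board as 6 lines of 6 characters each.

Place W at (1,2); scan 8 dirs for brackets.
Dir NW: first cell '.' (not opp) -> no flip
Dir N: first cell '.' (not opp) -> no flip
Dir NE: first cell '.' (not opp) -> no flip
Dir W: first cell '.' (not opp) -> no flip
Dir E: opp run (1,3), next='.' -> no flip
Dir SW: opp run (2,1), next='.' -> no flip
Dir S: opp run (2,2) capped by W -> flip
Dir SE: first cell 'W' (not opp) -> no flip
All flips: (2,2)

Answer: ....B.
..WB..
.BWW..
.BWW..
B.....
......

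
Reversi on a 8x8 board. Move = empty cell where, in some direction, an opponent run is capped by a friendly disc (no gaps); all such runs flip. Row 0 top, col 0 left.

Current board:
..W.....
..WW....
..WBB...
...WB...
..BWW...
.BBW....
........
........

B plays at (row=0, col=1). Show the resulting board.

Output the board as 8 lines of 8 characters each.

Answer: .BW.....
..BW....
..WBB...
...WB...
..BWW...
.BBW....
........
........

Derivation:
Place B at (0,1); scan 8 dirs for brackets.
Dir NW: edge -> no flip
Dir N: edge -> no flip
Dir NE: edge -> no flip
Dir W: first cell '.' (not opp) -> no flip
Dir E: opp run (0,2), next='.' -> no flip
Dir SW: first cell '.' (not opp) -> no flip
Dir S: first cell '.' (not opp) -> no flip
Dir SE: opp run (1,2) capped by B -> flip
All flips: (1,2)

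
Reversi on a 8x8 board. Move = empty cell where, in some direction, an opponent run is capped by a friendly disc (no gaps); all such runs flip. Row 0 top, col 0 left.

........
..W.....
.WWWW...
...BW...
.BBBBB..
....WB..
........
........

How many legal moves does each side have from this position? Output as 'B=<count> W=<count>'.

Answer: B=11 W=7

Derivation:
-- B to move --
(0,1): flips 3 -> legal
(0,2): no bracket -> illegal
(0,3): no bracket -> illegal
(1,0): no bracket -> illegal
(1,1): flips 1 -> legal
(1,3): flips 1 -> legal
(1,4): flips 2 -> legal
(1,5): flips 1 -> legal
(2,0): no bracket -> illegal
(2,5): flips 1 -> legal
(3,0): no bracket -> illegal
(3,1): no bracket -> illegal
(3,2): no bracket -> illegal
(3,5): flips 1 -> legal
(5,3): flips 1 -> legal
(6,3): flips 1 -> legal
(6,4): flips 1 -> legal
(6,5): flips 1 -> legal
B mobility = 11
-- W to move --
(3,0): no bracket -> illegal
(3,1): no bracket -> illegal
(3,2): flips 2 -> legal
(3,5): no bracket -> illegal
(3,6): flips 1 -> legal
(4,0): no bracket -> illegal
(4,6): no bracket -> illegal
(5,0): no bracket -> illegal
(5,1): flips 2 -> legal
(5,2): flips 1 -> legal
(5,3): flips 2 -> legal
(5,6): flips 2 -> legal
(6,4): no bracket -> illegal
(6,5): no bracket -> illegal
(6,6): flips 3 -> legal
W mobility = 7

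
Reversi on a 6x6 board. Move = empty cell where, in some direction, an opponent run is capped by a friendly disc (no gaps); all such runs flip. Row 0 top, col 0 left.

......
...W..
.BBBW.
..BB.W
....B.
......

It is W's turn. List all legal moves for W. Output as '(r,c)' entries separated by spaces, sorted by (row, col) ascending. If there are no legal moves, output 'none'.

Answer: (2,0) (3,1) (4,2) (4,3) (5,3)

Derivation:
(1,0): no bracket -> illegal
(1,1): no bracket -> illegal
(1,2): no bracket -> illegal
(1,4): no bracket -> illegal
(2,0): flips 3 -> legal
(3,0): no bracket -> illegal
(3,1): flips 1 -> legal
(3,4): no bracket -> illegal
(4,1): no bracket -> illegal
(4,2): flips 1 -> legal
(4,3): flips 2 -> legal
(4,5): no bracket -> illegal
(5,3): flips 1 -> legal
(5,4): no bracket -> illegal
(5,5): no bracket -> illegal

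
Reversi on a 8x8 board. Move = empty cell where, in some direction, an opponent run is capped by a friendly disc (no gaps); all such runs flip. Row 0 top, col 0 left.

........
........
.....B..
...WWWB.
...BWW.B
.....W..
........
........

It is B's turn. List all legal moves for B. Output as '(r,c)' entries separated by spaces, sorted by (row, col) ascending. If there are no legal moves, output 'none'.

Answer: (2,3) (3,2) (4,6) (5,4) (6,5)

Derivation:
(2,2): no bracket -> illegal
(2,3): flips 1 -> legal
(2,4): no bracket -> illegal
(2,6): no bracket -> illegal
(3,2): flips 3 -> legal
(4,2): no bracket -> illegal
(4,6): flips 2 -> legal
(5,3): no bracket -> illegal
(5,4): flips 1 -> legal
(5,6): no bracket -> illegal
(6,4): no bracket -> illegal
(6,5): flips 3 -> legal
(6,6): no bracket -> illegal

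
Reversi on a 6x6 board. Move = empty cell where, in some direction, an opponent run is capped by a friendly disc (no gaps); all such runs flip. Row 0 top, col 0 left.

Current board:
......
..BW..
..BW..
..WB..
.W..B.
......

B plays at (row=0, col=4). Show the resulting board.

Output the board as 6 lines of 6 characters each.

Place B at (0,4); scan 8 dirs for brackets.
Dir NW: edge -> no flip
Dir N: edge -> no flip
Dir NE: edge -> no flip
Dir W: first cell '.' (not opp) -> no flip
Dir E: first cell '.' (not opp) -> no flip
Dir SW: opp run (1,3) capped by B -> flip
Dir S: first cell '.' (not opp) -> no flip
Dir SE: first cell '.' (not opp) -> no flip
All flips: (1,3)

Answer: ....B.
..BB..
..BW..
..WB..
.W..B.
......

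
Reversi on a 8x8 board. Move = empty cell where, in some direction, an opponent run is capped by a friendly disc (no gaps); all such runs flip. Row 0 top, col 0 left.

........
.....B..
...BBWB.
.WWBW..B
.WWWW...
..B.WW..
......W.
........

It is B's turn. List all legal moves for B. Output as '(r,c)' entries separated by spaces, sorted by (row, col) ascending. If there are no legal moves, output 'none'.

(1,4): no bracket -> illegal
(1,6): flips 3 -> legal
(2,0): no bracket -> illegal
(2,1): no bracket -> illegal
(2,2): flips 2 -> legal
(3,0): flips 3 -> legal
(3,5): flips 2 -> legal
(3,6): no bracket -> illegal
(4,0): no bracket -> illegal
(4,5): flips 1 -> legal
(4,6): no bracket -> illegal
(5,0): flips 2 -> legal
(5,1): flips 1 -> legal
(5,3): flips 1 -> legal
(5,6): no bracket -> illegal
(5,7): no bracket -> illegal
(6,3): no bracket -> illegal
(6,4): flips 3 -> legal
(6,5): no bracket -> illegal
(6,7): no bracket -> illegal
(7,5): no bracket -> illegal
(7,6): no bracket -> illegal
(7,7): flips 3 -> legal

Answer: (1,6) (2,2) (3,0) (3,5) (4,5) (5,0) (5,1) (5,3) (6,4) (7,7)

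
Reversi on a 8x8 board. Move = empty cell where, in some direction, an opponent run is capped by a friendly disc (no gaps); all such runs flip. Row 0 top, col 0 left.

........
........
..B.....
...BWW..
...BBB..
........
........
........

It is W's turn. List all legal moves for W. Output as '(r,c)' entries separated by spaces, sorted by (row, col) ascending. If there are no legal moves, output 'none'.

(1,1): no bracket -> illegal
(1,2): no bracket -> illegal
(1,3): no bracket -> illegal
(2,1): no bracket -> illegal
(2,3): no bracket -> illegal
(2,4): no bracket -> illegal
(3,1): no bracket -> illegal
(3,2): flips 1 -> legal
(3,6): no bracket -> illegal
(4,2): no bracket -> illegal
(4,6): no bracket -> illegal
(5,2): flips 1 -> legal
(5,3): flips 1 -> legal
(5,4): flips 1 -> legal
(5,5): flips 1 -> legal
(5,6): flips 1 -> legal

Answer: (3,2) (5,2) (5,3) (5,4) (5,5) (5,6)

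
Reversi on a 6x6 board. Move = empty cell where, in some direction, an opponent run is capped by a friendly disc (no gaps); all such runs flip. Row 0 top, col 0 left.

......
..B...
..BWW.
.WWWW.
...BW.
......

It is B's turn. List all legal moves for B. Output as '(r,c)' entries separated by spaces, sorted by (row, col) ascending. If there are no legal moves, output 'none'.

Answer: (1,3) (2,1) (2,5) (4,0) (4,2) (4,5) (5,5)

Derivation:
(1,3): flips 2 -> legal
(1,4): no bracket -> illegal
(1,5): no bracket -> illegal
(2,0): no bracket -> illegal
(2,1): flips 1 -> legal
(2,5): flips 3 -> legal
(3,0): no bracket -> illegal
(3,5): no bracket -> illegal
(4,0): flips 1 -> legal
(4,1): no bracket -> illegal
(4,2): flips 1 -> legal
(4,5): flips 3 -> legal
(5,3): no bracket -> illegal
(5,4): no bracket -> illegal
(5,5): flips 2 -> legal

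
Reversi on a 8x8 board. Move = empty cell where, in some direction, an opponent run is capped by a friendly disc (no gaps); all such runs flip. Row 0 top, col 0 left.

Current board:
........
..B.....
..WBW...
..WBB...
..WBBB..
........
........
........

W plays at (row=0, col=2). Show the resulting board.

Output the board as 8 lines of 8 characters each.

Place W at (0,2); scan 8 dirs for brackets.
Dir NW: edge -> no flip
Dir N: edge -> no flip
Dir NE: edge -> no flip
Dir W: first cell '.' (not opp) -> no flip
Dir E: first cell '.' (not opp) -> no flip
Dir SW: first cell '.' (not opp) -> no flip
Dir S: opp run (1,2) capped by W -> flip
Dir SE: first cell '.' (not opp) -> no flip
All flips: (1,2)

Answer: ..W.....
..W.....
..WBW...
..WBB...
..WBBB..
........
........
........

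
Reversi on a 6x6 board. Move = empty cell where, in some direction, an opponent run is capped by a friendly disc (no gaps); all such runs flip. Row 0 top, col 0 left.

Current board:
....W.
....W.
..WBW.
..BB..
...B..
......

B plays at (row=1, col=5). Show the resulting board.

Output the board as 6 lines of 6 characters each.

Answer: ....W.
....WB
..WBB.
..BB..
...B..
......

Derivation:
Place B at (1,5); scan 8 dirs for brackets.
Dir NW: opp run (0,4), next=edge -> no flip
Dir N: first cell '.' (not opp) -> no flip
Dir NE: edge -> no flip
Dir W: opp run (1,4), next='.' -> no flip
Dir E: edge -> no flip
Dir SW: opp run (2,4) capped by B -> flip
Dir S: first cell '.' (not opp) -> no flip
Dir SE: edge -> no flip
All flips: (2,4)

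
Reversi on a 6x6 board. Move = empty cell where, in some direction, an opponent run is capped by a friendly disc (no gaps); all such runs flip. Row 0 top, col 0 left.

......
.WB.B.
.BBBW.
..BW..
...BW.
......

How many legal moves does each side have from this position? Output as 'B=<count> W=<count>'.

Answer: B=7 W=6

Derivation:
-- B to move --
(0,0): flips 1 -> legal
(0,1): flips 1 -> legal
(0,2): no bracket -> illegal
(1,0): flips 1 -> legal
(1,3): no bracket -> illegal
(1,5): no bracket -> illegal
(2,0): no bracket -> illegal
(2,5): flips 1 -> legal
(3,4): flips 2 -> legal
(3,5): no bracket -> illegal
(4,2): no bracket -> illegal
(4,5): flips 1 -> legal
(5,3): no bracket -> illegal
(5,4): no bracket -> illegal
(5,5): flips 2 -> legal
B mobility = 7
-- W to move --
(0,1): no bracket -> illegal
(0,2): no bracket -> illegal
(0,3): no bracket -> illegal
(0,4): flips 1 -> legal
(0,5): no bracket -> illegal
(1,0): no bracket -> illegal
(1,3): flips 2 -> legal
(1,5): no bracket -> illegal
(2,0): flips 3 -> legal
(2,5): no bracket -> illegal
(3,0): no bracket -> illegal
(3,1): flips 2 -> legal
(3,4): no bracket -> illegal
(4,1): no bracket -> illegal
(4,2): flips 1 -> legal
(5,2): no bracket -> illegal
(5,3): flips 1 -> legal
(5,4): no bracket -> illegal
W mobility = 6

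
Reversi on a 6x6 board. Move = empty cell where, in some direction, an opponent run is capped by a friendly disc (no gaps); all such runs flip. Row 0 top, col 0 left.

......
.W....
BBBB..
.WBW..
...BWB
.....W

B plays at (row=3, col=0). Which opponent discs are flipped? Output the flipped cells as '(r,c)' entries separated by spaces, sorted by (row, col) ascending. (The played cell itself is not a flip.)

Dir NW: edge -> no flip
Dir N: first cell 'B' (not opp) -> no flip
Dir NE: first cell 'B' (not opp) -> no flip
Dir W: edge -> no flip
Dir E: opp run (3,1) capped by B -> flip
Dir SW: edge -> no flip
Dir S: first cell '.' (not opp) -> no flip
Dir SE: first cell '.' (not opp) -> no flip

Answer: (3,1)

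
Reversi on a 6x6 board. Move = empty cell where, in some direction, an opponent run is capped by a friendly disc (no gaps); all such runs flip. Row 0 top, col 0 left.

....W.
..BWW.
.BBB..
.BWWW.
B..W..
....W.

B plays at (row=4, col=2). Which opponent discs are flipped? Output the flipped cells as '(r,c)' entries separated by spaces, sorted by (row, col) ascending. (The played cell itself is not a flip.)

Dir NW: first cell 'B' (not opp) -> no flip
Dir N: opp run (3,2) capped by B -> flip
Dir NE: opp run (3,3), next='.' -> no flip
Dir W: first cell '.' (not opp) -> no flip
Dir E: opp run (4,3), next='.' -> no flip
Dir SW: first cell '.' (not opp) -> no flip
Dir S: first cell '.' (not opp) -> no flip
Dir SE: first cell '.' (not opp) -> no flip

Answer: (3,2)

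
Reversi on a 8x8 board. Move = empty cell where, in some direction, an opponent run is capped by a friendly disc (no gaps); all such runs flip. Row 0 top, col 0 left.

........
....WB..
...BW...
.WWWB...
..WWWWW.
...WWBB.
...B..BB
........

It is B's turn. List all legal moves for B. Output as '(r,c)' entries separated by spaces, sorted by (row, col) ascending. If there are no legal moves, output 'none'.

(0,3): no bracket -> illegal
(0,4): flips 2 -> legal
(0,5): flips 1 -> legal
(1,3): flips 1 -> legal
(2,0): no bracket -> illegal
(2,1): no bracket -> illegal
(2,2): flips 2 -> legal
(2,5): flips 1 -> legal
(3,0): flips 3 -> legal
(3,5): flips 1 -> legal
(3,6): flips 3 -> legal
(3,7): flips 1 -> legal
(4,0): no bracket -> illegal
(4,1): flips 1 -> legal
(4,7): no bracket -> illegal
(5,1): flips 3 -> legal
(5,2): flips 3 -> legal
(5,7): no bracket -> illegal
(6,2): no bracket -> illegal
(6,4): flips 2 -> legal
(6,5): no bracket -> illegal

Answer: (0,4) (0,5) (1,3) (2,2) (2,5) (3,0) (3,5) (3,6) (3,7) (4,1) (5,1) (5,2) (6,4)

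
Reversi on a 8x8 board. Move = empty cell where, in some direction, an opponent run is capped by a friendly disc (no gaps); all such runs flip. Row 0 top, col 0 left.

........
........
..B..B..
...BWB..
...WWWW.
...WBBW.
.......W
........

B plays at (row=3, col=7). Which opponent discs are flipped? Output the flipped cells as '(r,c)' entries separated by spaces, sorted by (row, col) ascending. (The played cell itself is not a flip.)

Dir NW: first cell '.' (not opp) -> no flip
Dir N: first cell '.' (not opp) -> no flip
Dir NE: edge -> no flip
Dir W: first cell '.' (not opp) -> no flip
Dir E: edge -> no flip
Dir SW: opp run (4,6) capped by B -> flip
Dir S: first cell '.' (not opp) -> no flip
Dir SE: edge -> no flip

Answer: (4,6)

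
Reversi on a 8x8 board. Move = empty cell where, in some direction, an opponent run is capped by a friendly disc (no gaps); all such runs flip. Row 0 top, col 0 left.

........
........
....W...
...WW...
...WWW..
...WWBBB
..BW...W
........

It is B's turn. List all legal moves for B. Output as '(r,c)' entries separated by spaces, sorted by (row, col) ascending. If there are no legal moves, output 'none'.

Answer: (2,2) (2,3) (3,5) (5,2) (6,4) (7,7)

Derivation:
(1,3): no bracket -> illegal
(1,4): no bracket -> illegal
(1,5): no bracket -> illegal
(2,2): flips 2 -> legal
(2,3): flips 2 -> legal
(2,5): no bracket -> illegal
(3,2): no bracket -> illegal
(3,5): flips 3 -> legal
(3,6): no bracket -> illegal
(4,2): no bracket -> illegal
(4,6): no bracket -> illegal
(5,2): flips 2 -> legal
(6,4): flips 1 -> legal
(6,5): no bracket -> illegal
(6,6): no bracket -> illegal
(7,2): no bracket -> illegal
(7,3): no bracket -> illegal
(7,4): no bracket -> illegal
(7,6): no bracket -> illegal
(7,7): flips 1 -> legal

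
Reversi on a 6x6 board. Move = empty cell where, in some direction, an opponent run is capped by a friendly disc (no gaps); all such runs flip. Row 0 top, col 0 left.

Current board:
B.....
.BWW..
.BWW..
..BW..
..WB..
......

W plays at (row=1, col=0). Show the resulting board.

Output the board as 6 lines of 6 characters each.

Answer: B.....
WWWW..
.BWW..
..BW..
..WB..
......

Derivation:
Place W at (1,0); scan 8 dirs for brackets.
Dir NW: edge -> no flip
Dir N: opp run (0,0), next=edge -> no flip
Dir NE: first cell '.' (not opp) -> no flip
Dir W: edge -> no flip
Dir E: opp run (1,1) capped by W -> flip
Dir SW: edge -> no flip
Dir S: first cell '.' (not opp) -> no flip
Dir SE: opp run (2,1) (3,2) (4,3), next='.' -> no flip
All flips: (1,1)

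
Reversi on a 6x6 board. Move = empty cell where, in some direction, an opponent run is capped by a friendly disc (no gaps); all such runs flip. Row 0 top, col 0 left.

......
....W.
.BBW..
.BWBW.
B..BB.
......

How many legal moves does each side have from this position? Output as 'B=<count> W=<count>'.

Answer: B=5 W=7

Derivation:
-- B to move --
(0,3): no bracket -> illegal
(0,4): no bracket -> illegal
(0,5): no bracket -> illegal
(1,2): no bracket -> illegal
(1,3): flips 1 -> legal
(1,5): no bracket -> illegal
(2,4): flips 2 -> legal
(2,5): flips 1 -> legal
(3,5): flips 1 -> legal
(4,1): no bracket -> illegal
(4,2): flips 1 -> legal
(4,5): no bracket -> illegal
B mobility = 5
-- W to move --
(1,0): flips 1 -> legal
(1,1): no bracket -> illegal
(1,2): flips 1 -> legal
(1,3): no bracket -> illegal
(2,0): flips 2 -> legal
(2,4): no bracket -> illegal
(3,0): flips 1 -> legal
(3,5): no bracket -> illegal
(4,1): no bracket -> illegal
(4,2): no bracket -> illegal
(4,5): no bracket -> illegal
(5,0): no bracket -> illegal
(5,1): no bracket -> illegal
(5,2): flips 1 -> legal
(5,3): flips 2 -> legal
(5,4): flips 2 -> legal
(5,5): no bracket -> illegal
W mobility = 7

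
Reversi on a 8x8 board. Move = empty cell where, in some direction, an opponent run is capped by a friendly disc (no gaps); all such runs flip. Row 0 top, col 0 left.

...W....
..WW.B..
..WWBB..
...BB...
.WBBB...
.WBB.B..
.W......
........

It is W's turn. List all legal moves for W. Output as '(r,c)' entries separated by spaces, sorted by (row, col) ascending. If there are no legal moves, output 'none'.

Answer: (0,6) (1,6) (2,6) (3,5) (4,5) (5,4) (6,3) (6,6)

Derivation:
(0,4): no bracket -> illegal
(0,5): no bracket -> illegal
(0,6): flips 4 -> legal
(1,4): no bracket -> illegal
(1,6): flips 4 -> legal
(2,6): flips 2 -> legal
(3,1): no bracket -> illegal
(3,2): no bracket -> illegal
(3,5): flips 1 -> legal
(3,6): no bracket -> illegal
(4,5): flips 4 -> legal
(4,6): no bracket -> illegal
(5,4): flips 2 -> legal
(5,6): no bracket -> illegal
(6,2): no bracket -> illegal
(6,3): flips 4 -> legal
(6,4): no bracket -> illegal
(6,5): no bracket -> illegal
(6,6): flips 3 -> legal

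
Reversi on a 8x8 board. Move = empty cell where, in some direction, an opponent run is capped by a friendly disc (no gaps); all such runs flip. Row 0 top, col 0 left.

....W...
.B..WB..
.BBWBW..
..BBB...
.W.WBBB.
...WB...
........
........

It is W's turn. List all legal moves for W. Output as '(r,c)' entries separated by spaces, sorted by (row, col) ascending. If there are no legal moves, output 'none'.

(0,0): no bracket -> illegal
(0,1): no bracket -> illegal
(0,2): no bracket -> illegal
(0,5): flips 1 -> legal
(0,6): no bracket -> illegal
(1,0): flips 2 -> legal
(1,2): no bracket -> illegal
(1,3): no bracket -> illegal
(1,6): flips 1 -> legal
(2,0): flips 2 -> legal
(2,6): flips 1 -> legal
(3,0): no bracket -> illegal
(3,1): no bracket -> illegal
(3,5): flips 1 -> legal
(3,6): no bracket -> illegal
(3,7): no bracket -> illegal
(4,2): no bracket -> illegal
(4,7): flips 3 -> legal
(5,5): flips 1 -> legal
(5,6): flips 2 -> legal
(5,7): no bracket -> illegal
(6,3): no bracket -> illegal
(6,4): flips 4 -> legal
(6,5): flips 1 -> legal

Answer: (0,5) (1,0) (1,6) (2,0) (2,6) (3,5) (4,7) (5,5) (5,6) (6,4) (6,5)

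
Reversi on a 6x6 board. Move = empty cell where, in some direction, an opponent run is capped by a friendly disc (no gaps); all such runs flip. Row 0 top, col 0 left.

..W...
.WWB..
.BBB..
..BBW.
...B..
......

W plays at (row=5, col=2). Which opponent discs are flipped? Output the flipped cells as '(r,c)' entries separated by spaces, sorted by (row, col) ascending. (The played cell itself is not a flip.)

Dir NW: first cell '.' (not opp) -> no flip
Dir N: first cell '.' (not opp) -> no flip
Dir NE: opp run (4,3) capped by W -> flip
Dir W: first cell '.' (not opp) -> no flip
Dir E: first cell '.' (not opp) -> no flip
Dir SW: edge -> no flip
Dir S: edge -> no flip
Dir SE: edge -> no flip

Answer: (4,3)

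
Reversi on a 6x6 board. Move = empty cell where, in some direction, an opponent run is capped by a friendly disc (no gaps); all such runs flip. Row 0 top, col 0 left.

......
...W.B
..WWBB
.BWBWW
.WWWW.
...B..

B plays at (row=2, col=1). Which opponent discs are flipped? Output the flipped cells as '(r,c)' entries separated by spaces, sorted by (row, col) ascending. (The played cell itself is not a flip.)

Dir NW: first cell '.' (not opp) -> no flip
Dir N: first cell '.' (not opp) -> no flip
Dir NE: first cell '.' (not opp) -> no flip
Dir W: first cell '.' (not opp) -> no flip
Dir E: opp run (2,2) (2,3) capped by B -> flip
Dir SW: first cell '.' (not opp) -> no flip
Dir S: first cell 'B' (not opp) -> no flip
Dir SE: opp run (3,2) (4,3), next='.' -> no flip

Answer: (2,2) (2,3)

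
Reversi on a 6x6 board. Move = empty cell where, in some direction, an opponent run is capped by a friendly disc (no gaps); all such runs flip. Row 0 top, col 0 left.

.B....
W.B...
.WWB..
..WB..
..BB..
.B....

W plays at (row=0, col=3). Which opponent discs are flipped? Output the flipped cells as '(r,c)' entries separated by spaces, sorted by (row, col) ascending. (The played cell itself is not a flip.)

Dir NW: edge -> no flip
Dir N: edge -> no flip
Dir NE: edge -> no flip
Dir W: first cell '.' (not opp) -> no flip
Dir E: first cell '.' (not opp) -> no flip
Dir SW: opp run (1,2) capped by W -> flip
Dir S: first cell '.' (not opp) -> no flip
Dir SE: first cell '.' (not opp) -> no flip

Answer: (1,2)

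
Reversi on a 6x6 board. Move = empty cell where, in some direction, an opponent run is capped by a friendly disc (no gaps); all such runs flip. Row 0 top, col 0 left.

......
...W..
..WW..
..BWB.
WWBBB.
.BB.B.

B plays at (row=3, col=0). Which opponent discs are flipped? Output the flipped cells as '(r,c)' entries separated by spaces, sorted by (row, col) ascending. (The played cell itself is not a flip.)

Dir NW: edge -> no flip
Dir N: first cell '.' (not opp) -> no flip
Dir NE: first cell '.' (not opp) -> no flip
Dir W: edge -> no flip
Dir E: first cell '.' (not opp) -> no flip
Dir SW: edge -> no flip
Dir S: opp run (4,0), next='.' -> no flip
Dir SE: opp run (4,1) capped by B -> flip

Answer: (4,1)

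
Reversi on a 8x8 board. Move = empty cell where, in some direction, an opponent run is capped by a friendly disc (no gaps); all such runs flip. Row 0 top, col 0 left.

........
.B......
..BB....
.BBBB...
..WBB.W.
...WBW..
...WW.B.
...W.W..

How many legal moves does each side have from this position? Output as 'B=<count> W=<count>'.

Answer: B=7 W=9

Derivation:
-- B to move --
(3,5): no bracket -> illegal
(3,6): no bracket -> illegal
(3,7): no bracket -> illegal
(4,1): flips 1 -> legal
(4,5): no bracket -> illegal
(4,7): no bracket -> illegal
(5,1): flips 1 -> legal
(5,2): flips 2 -> legal
(5,6): flips 1 -> legal
(5,7): no bracket -> illegal
(6,2): flips 1 -> legal
(6,5): no bracket -> illegal
(7,2): flips 1 -> legal
(7,4): flips 1 -> legal
(7,6): no bracket -> illegal
B mobility = 7
-- W to move --
(0,0): flips 4 -> legal
(0,1): no bracket -> illegal
(0,2): no bracket -> illegal
(1,0): no bracket -> illegal
(1,2): flips 2 -> legal
(1,3): flips 3 -> legal
(1,4): no bracket -> illegal
(2,0): flips 1 -> legal
(2,1): no bracket -> illegal
(2,4): flips 4 -> legal
(2,5): no bracket -> illegal
(3,0): no bracket -> illegal
(3,5): flips 1 -> legal
(4,0): no bracket -> illegal
(4,1): no bracket -> illegal
(4,5): flips 3 -> legal
(5,2): no bracket -> illegal
(5,6): no bracket -> illegal
(5,7): flips 1 -> legal
(6,5): no bracket -> illegal
(6,7): no bracket -> illegal
(7,6): no bracket -> illegal
(7,7): flips 1 -> legal
W mobility = 9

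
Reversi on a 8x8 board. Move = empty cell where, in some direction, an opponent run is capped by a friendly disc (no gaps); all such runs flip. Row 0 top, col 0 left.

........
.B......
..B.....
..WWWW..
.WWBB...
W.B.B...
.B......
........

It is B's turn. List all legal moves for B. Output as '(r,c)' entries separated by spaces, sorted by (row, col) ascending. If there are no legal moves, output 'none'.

(2,1): flips 1 -> legal
(2,3): flips 1 -> legal
(2,4): flips 1 -> legal
(2,5): flips 1 -> legal
(2,6): flips 1 -> legal
(3,0): flips 1 -> legal
(3,1): no bracket -> illegal
(3,6): no bracket -> illegal
(4,0): flips 2 -> legal
(4,5): no bracket -> illegal
(4,6): no bracket -> illegal
(5,1): no bracket -> illegal
(5,3): no bracket -> illegal
(6,0): no bracket -> illegal

Answer: (2,1) (2,3) (2,4) (2,5) (2,6) (3,0) (4,0)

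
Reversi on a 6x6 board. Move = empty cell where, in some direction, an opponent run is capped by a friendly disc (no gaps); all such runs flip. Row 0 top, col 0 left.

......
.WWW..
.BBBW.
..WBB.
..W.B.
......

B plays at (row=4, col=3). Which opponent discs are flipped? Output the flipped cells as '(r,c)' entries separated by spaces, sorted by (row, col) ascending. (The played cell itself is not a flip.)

Dir NW: opp run (3,2) capped by B -> flip
Dir N: first cell 'B' (not opp) -> no flip
Dir NE: first cell 'B' (not opp) -> no flip
Dir W: opp run (4,2), next='.' -> no flip
Dir E: first cell 'B' (not opp) -> no flip
Dir SW: first cell '.' (not opp) -> no flip
Dir S: first cell '.' (not opp) -> no flip
Dir SE: first cell '.' (not opp) -> no flip

Answer: (3,2)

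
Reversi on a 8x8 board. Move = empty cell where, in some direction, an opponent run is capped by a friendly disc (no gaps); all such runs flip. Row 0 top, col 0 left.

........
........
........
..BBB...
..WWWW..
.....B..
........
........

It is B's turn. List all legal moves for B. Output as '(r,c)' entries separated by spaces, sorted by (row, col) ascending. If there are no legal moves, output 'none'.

Answer: (3,5) (5,1) (5,2) (5,3) (5,4) (5,6)

Derivation:
(3,1): no bracket -> illegal
(3,5): flips 1 -> legal
(3,6): no bracket -> illegal
(4,1): no bracket -> illegal
(4,6): no bracket -> illegal
(5,1): flips 1 -> legal
(5,2): flips 2 -> legal
(5,3): flips 1 -> legal
(5,4): flips 2 -> legal
(5,6): flips 1 -> legal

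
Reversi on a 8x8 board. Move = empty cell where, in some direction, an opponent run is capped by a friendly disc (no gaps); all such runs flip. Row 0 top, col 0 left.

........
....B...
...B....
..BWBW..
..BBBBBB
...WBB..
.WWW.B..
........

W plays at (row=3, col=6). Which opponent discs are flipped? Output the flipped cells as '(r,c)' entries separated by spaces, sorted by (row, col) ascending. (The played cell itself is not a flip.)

Dir NW: first cell '.' (not opp) -> no flip
Dir N: first cell '.' (not opp) -> no flip
Dir NE: first cell '.' (not opp) -> no flip
Dir W: first cell 'W' (not opp) -> no flip
Dir E: first cell '.' (not opp) -> no flip
Dir SW: opp run (4,5) (5,4) capped by W -> flip
Dir S: opp run (4,6), next='.' -> no flip
Dir SE: opp run (4,7), next=edge -> no flip

Answer: (4,5) (5,4)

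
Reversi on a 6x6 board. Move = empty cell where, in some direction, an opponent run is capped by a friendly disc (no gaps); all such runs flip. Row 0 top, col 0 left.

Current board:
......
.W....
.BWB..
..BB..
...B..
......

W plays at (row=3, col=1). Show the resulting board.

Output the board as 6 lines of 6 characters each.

Place W at (3,1); scan 8 dirs for brackets.
Dir NW: first cell '.' (not opp) -> no flip
Dir N: opp run (2,1) capped by W -> flip
Dir NE: first cell 'W' (not opp) -> no flip
Dir W: first cell '.' (not opp) -> no flip
Dir E: opp run (3,2) (3,3), next='.' -> no flip
Dir SW: first cell '.' (not opp) -> no flip
Dir S: first cell '.' (not opp) -> no flip
Dir SE: first cell '.' (not opp) -> no flip
All flips: (2,1)

Answer: ......
.W....
.WWB..
.WBB..
...B..
......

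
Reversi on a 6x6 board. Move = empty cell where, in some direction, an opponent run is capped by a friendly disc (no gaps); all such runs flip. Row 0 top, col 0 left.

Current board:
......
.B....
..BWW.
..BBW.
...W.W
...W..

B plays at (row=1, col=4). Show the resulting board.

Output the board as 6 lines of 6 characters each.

Place B at (1,4); scan 8 dirs for brackets.
Dir NW: first cell '.' (not opp) -> no flip
Dir N: first cell '.' (not opp) -> no flip
Dir NE: first cell '.' (not opp) -> no flip
Dir W: first cell '.' (not opp) -> no flip
Dir E: first cell '.' (not opp) -> no flip
Dir SW: opp run (2,3) capped by B -> flip
Dir S: opp run (2,4) (3,4), next='.' -> no flip
Dir SE: first cell '.' (not opp) -> no flip
All flips: (2,3)

Answer: ......
.B..B.
..BBW.
..BBW.
...W.W
...W..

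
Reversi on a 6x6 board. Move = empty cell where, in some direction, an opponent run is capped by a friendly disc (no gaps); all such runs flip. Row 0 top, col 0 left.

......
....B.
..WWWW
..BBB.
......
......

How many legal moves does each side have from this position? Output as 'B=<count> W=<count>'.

Answer: B=4 W=8

Derivation:
-- B to move --
(1,1): flips 1 -> legal
(1,2): flips 2 -> legal
(1,3): flips 1 -> legal
(1,5): flips 1 -> legal
(2,1): no bracket -> illegal
(3,1): no bracket -> illegal
(3,5): no bracket -> illegal
B mobility = 4
-- W to move --
(0,3): flips 1 -> legal
(0,4): flips 1 -> legal
(0,5): flips 1 -> legal
(1,3): no bracket -> illegal
(1,5): no bracket -> illegal
(2,1): no bracket -> illegal
(3,1): no bracket -> illegal
(3,5): no bracket -> illegal
(4,1): flips 1 -> legal
(4,2): flips 2 -> legal
(4,3): flips 2 -> legal
(4,4): flips 2 -> legal
(4,5): flips 1 -> legal
W mobility = 8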